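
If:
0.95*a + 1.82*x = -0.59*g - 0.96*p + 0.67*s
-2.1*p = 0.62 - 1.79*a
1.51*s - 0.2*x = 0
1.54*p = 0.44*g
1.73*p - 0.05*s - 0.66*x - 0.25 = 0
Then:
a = 0.39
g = 0.13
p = 0.04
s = -0.04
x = -0.28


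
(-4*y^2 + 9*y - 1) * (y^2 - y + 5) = -4*y^4 + 13*y^3 - 30*y^2 + 46*y - 5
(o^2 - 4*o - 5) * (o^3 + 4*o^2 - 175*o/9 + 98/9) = o^5 - 364*o^3/9 + 206*o^2/3 + 161*o/3 - 490/9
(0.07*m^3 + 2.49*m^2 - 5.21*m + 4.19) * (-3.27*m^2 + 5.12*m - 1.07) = -0.2289*m^5 - 7.7839*m^4 + 29.7106*m^3 - 43.0408*m^2 + 27.0275*m - 4.4833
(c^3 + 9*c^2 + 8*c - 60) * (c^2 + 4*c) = c^5 + 13*c^4 + 44*c^3 - 28*c^2 - 240*c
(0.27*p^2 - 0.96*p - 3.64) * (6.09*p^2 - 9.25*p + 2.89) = 1.6443*p^4 - 8.3439*p^3 - 12.5073*p^2 + 30.8956*p - 10.5196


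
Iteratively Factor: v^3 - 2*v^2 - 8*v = (v + 2)*(v^2 - 4*v) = (v - 4)*(v + 2)*(v)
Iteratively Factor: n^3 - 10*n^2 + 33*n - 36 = (n - 3)*(n^2 - 7*n + 12) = (n - 3)^2*(n - 4)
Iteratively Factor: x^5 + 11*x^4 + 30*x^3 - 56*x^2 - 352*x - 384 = (x + 4)*(x^4 + 7*x^3 + 2*x^2 - 64*x - 96) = (x + 2)*(x + 4)*(x^3 + 5*x^2 - 8*x - 48) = (x + 2)*(x + 4)^2*(x^2 + x - 12) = (x - 3)*(x + 2)*(x + 4)^2*(x + 4)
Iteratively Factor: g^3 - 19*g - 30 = (g - 5)*(g^2 + 5*g + 6) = (g - 5)*(g + 3)*(g + 2)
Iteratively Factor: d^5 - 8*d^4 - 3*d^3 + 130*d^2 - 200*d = (d - 2)*(d^4 - 6*d^3 - 15*d^2 + 100*d) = (d - 5)*(d - 2)*(d^3 - d^2 - 20*d) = (d - 5)^2*(d - 2)*(d^2 + 4*d) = (d - 5)^2*(d - 2)*(d + 4)*(d)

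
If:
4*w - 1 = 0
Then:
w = 1/4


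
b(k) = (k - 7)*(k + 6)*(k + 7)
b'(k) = (k - 7)*(k + 6) + (k - 7)*(k + 7) + (k + 6)*(k + 7)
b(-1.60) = -204.34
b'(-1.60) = -60.52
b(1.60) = -352.94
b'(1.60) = -22.12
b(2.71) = -362.82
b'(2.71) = 5.55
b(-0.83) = -249.77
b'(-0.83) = -56.89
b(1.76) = -356.20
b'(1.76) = -18.59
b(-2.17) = -169.63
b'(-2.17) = -60.91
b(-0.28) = -279.83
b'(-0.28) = -52.12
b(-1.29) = -222.95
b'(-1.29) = -59.49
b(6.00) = -156.00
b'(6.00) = 131.00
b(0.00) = -294.00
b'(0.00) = -49.00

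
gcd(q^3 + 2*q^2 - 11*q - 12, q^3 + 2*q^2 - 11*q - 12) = q^3 + 2*q^2 - 11*q - 12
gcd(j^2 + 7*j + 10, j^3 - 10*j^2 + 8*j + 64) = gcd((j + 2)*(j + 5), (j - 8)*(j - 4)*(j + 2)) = j + 2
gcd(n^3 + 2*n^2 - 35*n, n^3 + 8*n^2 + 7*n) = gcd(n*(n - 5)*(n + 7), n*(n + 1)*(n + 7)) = n^2 + 7*n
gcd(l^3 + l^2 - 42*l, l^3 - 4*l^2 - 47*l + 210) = l^2 + l - 42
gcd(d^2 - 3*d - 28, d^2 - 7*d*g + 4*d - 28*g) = d + 4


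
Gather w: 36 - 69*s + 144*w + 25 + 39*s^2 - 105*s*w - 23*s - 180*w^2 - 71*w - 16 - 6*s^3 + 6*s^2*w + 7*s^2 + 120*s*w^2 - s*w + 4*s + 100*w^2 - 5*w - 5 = -6*s^3 + 46*s^2 - 88*s + w^2*(120*s - 80) + w*(6*s^2 - 106*s + 68) + 40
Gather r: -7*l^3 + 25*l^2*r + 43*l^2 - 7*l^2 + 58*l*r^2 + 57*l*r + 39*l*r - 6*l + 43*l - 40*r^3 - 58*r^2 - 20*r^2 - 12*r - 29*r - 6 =-7*l^3 + 36*l^2 + 37*l - 40*r^3 + r^2*(58*l - 78) + r*(25*l^2 + 96*l - 41) - 6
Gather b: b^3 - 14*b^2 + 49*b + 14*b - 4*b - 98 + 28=b^3 - 14*b^2 + 59*b - 70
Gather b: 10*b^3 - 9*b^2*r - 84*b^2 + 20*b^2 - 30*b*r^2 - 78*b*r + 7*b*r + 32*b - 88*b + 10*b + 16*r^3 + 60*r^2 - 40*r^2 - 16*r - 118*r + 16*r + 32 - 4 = 10*b^3 + b^2*(-9*r - 64) + b*(-30*r^2 - 71*r - 46) + 16*r^3 + 20*r^2 - 118*r + 28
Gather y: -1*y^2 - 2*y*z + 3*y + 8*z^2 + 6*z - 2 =-y^2 + y*(3 - 2*z) + 8*z^2 + 6*z - 2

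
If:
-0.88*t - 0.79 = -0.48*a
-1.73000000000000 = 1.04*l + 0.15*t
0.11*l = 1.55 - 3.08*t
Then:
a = 2.68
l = -1.75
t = 0.57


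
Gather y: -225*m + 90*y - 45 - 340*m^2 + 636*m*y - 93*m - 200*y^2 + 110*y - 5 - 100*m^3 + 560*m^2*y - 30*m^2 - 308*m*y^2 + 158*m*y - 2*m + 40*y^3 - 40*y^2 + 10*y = -100*m^3 - 370*m^2 - 320*m + 40*y^3 + y^2*(-308*m - 240) + y*(560*m^2 + 794*m + 210) - 50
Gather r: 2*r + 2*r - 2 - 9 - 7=4*r - 18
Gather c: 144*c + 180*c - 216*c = 108*c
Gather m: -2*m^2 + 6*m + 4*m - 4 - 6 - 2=-2*m^2 + 10*m - 12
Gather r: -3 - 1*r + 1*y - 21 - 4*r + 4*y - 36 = -5*r + 5*y - 60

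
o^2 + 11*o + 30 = (o + 5)*(o + 6)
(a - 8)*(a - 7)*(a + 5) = a^3 - 10*a^2 - 19*a + 280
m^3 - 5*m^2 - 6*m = m*(m - 6)*(m + 1)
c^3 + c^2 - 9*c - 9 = (c - 3)*(c + 1)*(c + 3)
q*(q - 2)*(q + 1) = q^3 - q^2 - 2*q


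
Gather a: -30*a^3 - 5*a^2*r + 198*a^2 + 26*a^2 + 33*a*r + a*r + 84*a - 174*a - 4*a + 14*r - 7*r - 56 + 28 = -30*a^3 + a^2*(224 - 5*r) + a*(34*r - 94) + 7*r - 28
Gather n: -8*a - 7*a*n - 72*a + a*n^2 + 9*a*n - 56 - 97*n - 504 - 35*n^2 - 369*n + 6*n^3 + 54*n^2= -80*a + 6*n^3 + n^2*(a + 19) + n*(2*a - 466) - 560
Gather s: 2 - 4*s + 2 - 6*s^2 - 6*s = -6*s^2 - 10*s + 4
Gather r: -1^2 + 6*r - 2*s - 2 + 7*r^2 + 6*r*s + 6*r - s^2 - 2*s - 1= 7*r^2 + r*(6*s + 12) - s^2 - 4*s - 4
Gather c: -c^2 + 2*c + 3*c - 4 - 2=-c^2 + 5*c - 6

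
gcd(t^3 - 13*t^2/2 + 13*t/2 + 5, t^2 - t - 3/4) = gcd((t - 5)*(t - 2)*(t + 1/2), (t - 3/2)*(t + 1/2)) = t + 1/2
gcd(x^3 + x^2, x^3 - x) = x^2 + x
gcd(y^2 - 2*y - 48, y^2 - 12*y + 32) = y - 8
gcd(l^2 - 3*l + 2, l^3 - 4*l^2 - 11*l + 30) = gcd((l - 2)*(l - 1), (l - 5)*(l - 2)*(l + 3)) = l - 2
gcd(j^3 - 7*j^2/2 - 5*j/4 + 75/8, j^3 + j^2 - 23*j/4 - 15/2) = j^2 - j - 15/4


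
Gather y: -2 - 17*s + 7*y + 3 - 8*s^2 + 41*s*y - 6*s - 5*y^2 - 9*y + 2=-8*s^2 - 23*s - 5*y^2 + y*(41*s - 2) + 3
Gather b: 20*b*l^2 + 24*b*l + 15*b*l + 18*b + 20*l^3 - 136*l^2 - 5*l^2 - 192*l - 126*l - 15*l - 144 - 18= b*(20*l^2 + 39*l + 18) + 20*l^3 - 141*l^2 - 333*l - 162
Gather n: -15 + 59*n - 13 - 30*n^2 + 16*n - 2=-30*n^2 + 75*n - 30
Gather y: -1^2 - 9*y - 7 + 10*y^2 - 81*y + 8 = 10*y^2 - 90*y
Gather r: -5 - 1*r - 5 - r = -2*r - 10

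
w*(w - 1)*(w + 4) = w^3 + 3*w^2 - 4*w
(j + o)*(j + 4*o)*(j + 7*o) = j^3 + 12*j^2*o + 39*j*o^2 + 28*o^3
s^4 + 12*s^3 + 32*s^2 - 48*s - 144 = (s - 2)*(s + 2)*(s + 6)^2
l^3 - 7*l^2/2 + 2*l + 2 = (l - 2)^2*(l + 1/2)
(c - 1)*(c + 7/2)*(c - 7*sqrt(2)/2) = c^3 - 7*sqrt(2)*c^2/2 + 5*c^2/2 - 35*sqrt(2)*c/4 - 7*c/2 + 49*sqrt(2)/4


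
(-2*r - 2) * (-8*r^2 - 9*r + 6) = 16*r^3 + 34*r^2 + 6*r - 12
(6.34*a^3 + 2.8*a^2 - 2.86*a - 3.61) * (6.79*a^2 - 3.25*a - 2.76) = 43.0486*a^5 - 1.593*a^4 - 46.0178*a^3 - 22.9449*a^2 + 19.6261*a + 9.9636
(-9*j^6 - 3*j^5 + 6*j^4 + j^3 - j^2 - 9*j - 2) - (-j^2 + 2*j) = -9*j^6 - 3*j^5 + 6*j^4 + j^3 - 11*j - 2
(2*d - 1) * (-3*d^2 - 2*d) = -6*d^3 - d^2 + 2*d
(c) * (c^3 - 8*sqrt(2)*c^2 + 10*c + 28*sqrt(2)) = c^4 - 8*sqrt(2)*c^3 + 10*c^2 + 28*sqrt(2)*c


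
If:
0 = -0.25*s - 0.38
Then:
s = -1.52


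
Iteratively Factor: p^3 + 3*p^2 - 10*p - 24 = (p + 4)*(p^2 - p - 6) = (p + 2)*(p + 4)*(p - 3)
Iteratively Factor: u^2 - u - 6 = (u + 2)*(u - 3)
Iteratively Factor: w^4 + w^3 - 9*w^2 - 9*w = (w)*(w^3 + w^2 - 9*w - 9) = w*(w - 3)*(w^2 + 4*w + 3) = w*(w - 3)*(w + 3)*(w + 1)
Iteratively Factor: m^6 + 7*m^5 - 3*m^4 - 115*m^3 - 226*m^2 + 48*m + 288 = (m - 4)*(m^5 + 11*m^4 + 41*m^3 + 49*m^2 - 30*m - 72) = (m - 4)*(m + 2)*(m^4 + 9*m^3 + 23*m^2 + 3*m - 36) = (m - 4)*(m + 2)*(m + 4)*(m^3 + 5*m^2 + 3*m - 9) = (m - 4)*(m + 2)*(m + 3)*(m + 4)*(m^2 + 2*m - 3) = (m - 4)*(m - 1)*(m + 2)*(m + 3)*(m + 4)*(m + 3)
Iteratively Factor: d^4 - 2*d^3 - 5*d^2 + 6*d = (d)*(d^3 - 2*d^2 - 5*d + 6) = d*(d + 2)*(d^2 - 4*d + 3) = d*(d - 3)*(d + 2)*(d - 1)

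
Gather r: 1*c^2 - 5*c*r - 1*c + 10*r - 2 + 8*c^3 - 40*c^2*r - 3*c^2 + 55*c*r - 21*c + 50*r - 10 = 8*c^3 - 2*c^2 - 22*c + r*(-40*c^2 + 50*c + 60) - 12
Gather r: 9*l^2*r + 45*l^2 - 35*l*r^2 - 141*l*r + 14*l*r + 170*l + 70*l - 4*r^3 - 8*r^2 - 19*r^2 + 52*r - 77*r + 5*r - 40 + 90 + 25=45*l^2 + 240*l - 4*r^3 + r^2*(-35*l - 27) + r*(9*l^2 - 127*l - 20) + 75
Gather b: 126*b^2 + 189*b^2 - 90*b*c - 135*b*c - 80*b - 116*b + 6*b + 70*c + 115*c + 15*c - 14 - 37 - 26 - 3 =315*b^2 + b*(-225*c - 190) + 200*c - 80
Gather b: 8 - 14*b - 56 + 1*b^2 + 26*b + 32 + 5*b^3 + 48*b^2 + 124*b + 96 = 5*b^3 + 49*b^2 + 136*b + 80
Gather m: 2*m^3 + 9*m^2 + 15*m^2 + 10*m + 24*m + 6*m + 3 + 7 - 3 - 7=2*m^3 + 24*m^2 + 40*m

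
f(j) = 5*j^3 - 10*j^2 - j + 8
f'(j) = 15*j^2 - 20*j - 1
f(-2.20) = -91.44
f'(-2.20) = 115.60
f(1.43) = 0.74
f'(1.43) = 1.07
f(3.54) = 100.95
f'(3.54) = 116.17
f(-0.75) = 1.02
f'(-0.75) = 22.44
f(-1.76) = -48.47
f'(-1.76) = 80.66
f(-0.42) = 6.29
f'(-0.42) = 10.05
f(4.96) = 367.14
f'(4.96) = 268.82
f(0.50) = 5.62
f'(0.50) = -7.25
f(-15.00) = -19102.00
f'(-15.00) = 3674.00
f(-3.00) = -214.00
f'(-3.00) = 194.00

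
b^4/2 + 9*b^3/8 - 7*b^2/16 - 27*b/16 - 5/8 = (b/2 + 1)*(b - 5/4)*(b + 1/2)*(b + 1)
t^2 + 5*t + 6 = (t + 2)*(t + 3)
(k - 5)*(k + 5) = k^2 - 25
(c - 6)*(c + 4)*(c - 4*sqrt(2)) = c^3 - 4*sqrt(2)*c^2 - 2*c^2 - 24*c + 8*sqrt(2)*c + 96*sqrt(2)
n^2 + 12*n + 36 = (n + 6)^2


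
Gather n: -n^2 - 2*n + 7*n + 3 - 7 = -n^2 + 5*n - 4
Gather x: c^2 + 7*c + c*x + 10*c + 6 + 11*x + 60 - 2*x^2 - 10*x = c^2 + 17*c - 2*x^2 + x*(c + 1) + 66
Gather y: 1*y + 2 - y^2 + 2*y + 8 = -y^2 + 3*y + 10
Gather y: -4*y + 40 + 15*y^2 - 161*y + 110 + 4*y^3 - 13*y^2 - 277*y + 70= 4*y^3 + 2*y^2 - 442*y + 220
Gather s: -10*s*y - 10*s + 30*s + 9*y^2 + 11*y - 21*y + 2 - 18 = s*(20 - 10*y) + 9*y^2 - 10*y - 16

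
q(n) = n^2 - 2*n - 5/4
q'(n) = 2*n - 2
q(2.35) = -0.43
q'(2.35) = 2.70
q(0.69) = -2.15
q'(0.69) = -0.62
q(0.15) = -1.53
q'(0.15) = -1.70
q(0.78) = -2.20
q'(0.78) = -0.44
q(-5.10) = 34.96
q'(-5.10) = -12.20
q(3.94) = 6.39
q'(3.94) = 5.88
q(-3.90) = 21.76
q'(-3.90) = -9.80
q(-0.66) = 0.51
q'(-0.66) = -3.32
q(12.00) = 118.75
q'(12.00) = 22.00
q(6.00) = 22.75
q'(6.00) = 10.00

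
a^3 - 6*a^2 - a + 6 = (a - 6)*(a - 1)*(a + 1)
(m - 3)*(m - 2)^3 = m^4 - 9*m^3 + 30*m^2 - 44*m + 24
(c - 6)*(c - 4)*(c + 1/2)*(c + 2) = c^4 - 15*c^3/2 + 50*c + 24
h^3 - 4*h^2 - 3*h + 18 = (h - 3)^2*(h + 2)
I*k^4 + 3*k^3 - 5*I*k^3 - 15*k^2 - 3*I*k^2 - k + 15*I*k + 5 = (k - 5)*(k - I)^2*(I*k + 1)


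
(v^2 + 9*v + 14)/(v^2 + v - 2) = (v + 7)/(v - 1)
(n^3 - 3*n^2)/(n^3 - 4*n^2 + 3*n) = n/(n - 1)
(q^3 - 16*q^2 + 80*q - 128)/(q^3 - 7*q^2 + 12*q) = (q^2 - 12*q + 32)/(q*(q - 3))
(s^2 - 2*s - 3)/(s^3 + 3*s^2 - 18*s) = (s + 1)/(s*(s + 6))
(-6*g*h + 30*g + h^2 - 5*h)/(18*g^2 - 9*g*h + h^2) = (5 - h)/(3*g - h)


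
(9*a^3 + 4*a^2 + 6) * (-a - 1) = -9*a^4 - 13*a^3 - 4*a^2 - 6*a - 6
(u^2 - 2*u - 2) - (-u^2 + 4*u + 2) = 2*u^2 - 6*u - 4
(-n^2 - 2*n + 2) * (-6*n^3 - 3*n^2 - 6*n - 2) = 6*n^5 + 15*n^4 + 8*n^2 - 8*n - 4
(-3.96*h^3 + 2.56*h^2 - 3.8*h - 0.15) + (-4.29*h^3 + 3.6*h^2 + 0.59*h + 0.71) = -8.25*h^3 + 6.16*h^2 - 3.21*h + 0.56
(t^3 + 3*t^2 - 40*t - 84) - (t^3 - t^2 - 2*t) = 4*t^2 - 38*t - 84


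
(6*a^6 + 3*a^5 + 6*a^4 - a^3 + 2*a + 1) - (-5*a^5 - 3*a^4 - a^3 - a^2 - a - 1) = 6*a^6 + 8*a^5 + 9*a^4 + a^2 + 3*a + 2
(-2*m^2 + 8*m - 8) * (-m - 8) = 2*m^3 + 8*m^2 - 56*m + 64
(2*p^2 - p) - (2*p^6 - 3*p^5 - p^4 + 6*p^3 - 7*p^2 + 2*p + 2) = -2*p^6 + 3*p^5 + p^4 - 6*p^3 + 9*p^2 - 3*p - 2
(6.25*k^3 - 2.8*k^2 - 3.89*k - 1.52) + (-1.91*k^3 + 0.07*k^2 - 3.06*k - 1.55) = 4.34*k^3 - 2.73*k^2 - 6.95*k - 3.07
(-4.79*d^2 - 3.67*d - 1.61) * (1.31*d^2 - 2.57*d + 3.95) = -6.2749*d^4 + 7.5026*d^3 - 11.5977*d^2 - 10.3588*d - 6.3595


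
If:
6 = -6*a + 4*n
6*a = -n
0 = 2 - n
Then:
No Solution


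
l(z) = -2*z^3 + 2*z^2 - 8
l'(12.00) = -816.00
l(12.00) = -3176.00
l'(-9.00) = -522.00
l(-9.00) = 1612.00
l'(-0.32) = -1.89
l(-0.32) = -7.73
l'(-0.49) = -3.40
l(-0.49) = -7.28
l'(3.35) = -53.94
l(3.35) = -60.75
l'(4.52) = -104.50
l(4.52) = -151.83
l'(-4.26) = -125.93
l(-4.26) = 182.91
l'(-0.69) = -5.62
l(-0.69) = -6.39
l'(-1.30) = -15.34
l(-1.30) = -0.23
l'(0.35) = 0.66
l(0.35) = -7.84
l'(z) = -6*z^2 + 4*z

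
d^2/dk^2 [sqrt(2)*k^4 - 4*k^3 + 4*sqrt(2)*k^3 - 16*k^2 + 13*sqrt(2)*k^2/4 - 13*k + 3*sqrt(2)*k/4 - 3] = 12*sqrt(2)*k^2 - 24*k + 24*sqrt(2)*k - 32 + 13*sqrt(2)/2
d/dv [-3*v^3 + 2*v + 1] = 2 - 9*v^2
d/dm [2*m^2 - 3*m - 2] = 4*m - 3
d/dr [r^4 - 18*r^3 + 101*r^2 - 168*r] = 4*r^3 - 54*r^2 + 202*r - 168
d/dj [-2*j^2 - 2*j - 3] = -4*j - 2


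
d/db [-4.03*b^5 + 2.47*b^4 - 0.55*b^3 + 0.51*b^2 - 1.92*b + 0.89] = -20.15*b^4 + 9.88*b^3 - 1.65*b^2 + 1.02*b - 1.92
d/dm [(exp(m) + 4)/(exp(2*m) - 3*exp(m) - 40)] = (-(exp(m) + 4)*(2*exp(m) - 3) + exp(2*m) - 3*exp(m) - 40)*exp(m)/(-exp(2*m) + 3*exp(m) + 40)^2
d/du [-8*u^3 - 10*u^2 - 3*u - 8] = -24*u^2 - 20*u - 3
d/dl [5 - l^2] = -2*l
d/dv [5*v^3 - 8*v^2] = v*(15*v - 16)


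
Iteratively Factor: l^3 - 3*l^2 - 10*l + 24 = (l - 2)*(l^2 - l - 12) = (l - 2)*(l + 3)*(l - 4)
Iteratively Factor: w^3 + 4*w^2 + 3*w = (w)*(w^2 + 4*w + 3) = w*(w + 1)*(w + 3)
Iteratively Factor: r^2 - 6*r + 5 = (r - 5)*(r - 1)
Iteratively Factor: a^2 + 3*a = (a)*(a + 3)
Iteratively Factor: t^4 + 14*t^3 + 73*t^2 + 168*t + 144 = (t + 3)*(t^3 + 11*t^2 + 40*t + 48) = (t + 3)*(t + 4)*(t^2 + 7*t + 12) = (t + 3)*(t + 4)^2*(t + 3)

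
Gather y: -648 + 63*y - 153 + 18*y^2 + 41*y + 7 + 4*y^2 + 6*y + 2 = 22*y^2 + 110*y - 792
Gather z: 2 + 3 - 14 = -9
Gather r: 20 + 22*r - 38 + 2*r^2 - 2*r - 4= 2*r^2 + 20*r - 22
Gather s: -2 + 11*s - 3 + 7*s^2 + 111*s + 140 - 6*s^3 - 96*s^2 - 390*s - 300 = -6*s^3 - 89*s^2 - 268*s - 165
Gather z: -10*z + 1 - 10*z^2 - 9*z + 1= -10*z^2 - 19*z + 2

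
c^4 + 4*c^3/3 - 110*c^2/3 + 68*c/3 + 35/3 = (c - 5)*(c - 1)*(c + 1/3)*(c + 7)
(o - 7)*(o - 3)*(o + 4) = o^3 - 6*o^2 - 19*o + 84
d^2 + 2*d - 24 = (d - 4)*(d + 6)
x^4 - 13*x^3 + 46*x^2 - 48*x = x*(x - 8)*(x - 3)*(x - 2)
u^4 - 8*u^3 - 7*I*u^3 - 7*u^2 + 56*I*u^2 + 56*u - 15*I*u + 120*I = (u - 8)*(u - 5*I)*(u - 3*I)*(u + I)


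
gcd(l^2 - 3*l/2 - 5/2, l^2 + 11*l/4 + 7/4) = l + 1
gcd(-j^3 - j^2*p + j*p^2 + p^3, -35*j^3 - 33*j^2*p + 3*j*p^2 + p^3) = j + p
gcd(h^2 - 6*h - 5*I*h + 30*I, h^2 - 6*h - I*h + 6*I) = h - 6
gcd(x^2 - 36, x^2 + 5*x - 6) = x + 6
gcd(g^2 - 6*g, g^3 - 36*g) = g^2 - 6*g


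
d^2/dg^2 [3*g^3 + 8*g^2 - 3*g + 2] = 18*g + 16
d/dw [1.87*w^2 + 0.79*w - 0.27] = 3.74*w + 0.79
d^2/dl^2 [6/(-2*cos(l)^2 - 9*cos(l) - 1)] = 6*(16*sin(l)^4 - 81*sin(l)^2 - 153*cos(l)/2 + 27*cos(3*l)/2 - 93)/(-2*sin(l)^2 + 9*cos(l) + 3)^3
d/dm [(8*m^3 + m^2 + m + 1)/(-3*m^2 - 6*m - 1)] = (-24*m^4 - 96*m^3 - 27*m^2 + 4*m + 5)/(9*m^4 + 36*m^3 + 42*m^2 + 12*m + 1)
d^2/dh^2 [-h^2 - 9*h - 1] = -2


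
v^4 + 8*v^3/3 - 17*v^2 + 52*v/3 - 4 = (v - 2)*(v - 1)*(v - 1/3)*(v + 6)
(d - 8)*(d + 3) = d^2 - 5*d - 24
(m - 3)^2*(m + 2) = m^3 - 4*m^2 - 3*m + 18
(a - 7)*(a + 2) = a^2 - 5*a - 14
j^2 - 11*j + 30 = (j - 6)*(j - 5)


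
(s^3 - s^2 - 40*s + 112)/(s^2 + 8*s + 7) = (s^2 - 8*s + 16)/(s + 1)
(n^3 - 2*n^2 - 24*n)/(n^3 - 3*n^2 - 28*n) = (n - 6)/(n - 7)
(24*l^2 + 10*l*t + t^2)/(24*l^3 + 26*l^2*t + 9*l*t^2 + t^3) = (6*l + t)/(6*l^2 + 5*l*t + t^2)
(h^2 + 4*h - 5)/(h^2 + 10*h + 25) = (h - 1)/(h + 5)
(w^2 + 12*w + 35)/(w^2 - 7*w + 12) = (w^2 + 12*w + 35)/(w^2 - 7*w + 12)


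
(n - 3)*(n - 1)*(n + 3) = n^3 - n^2 - 9*n + 9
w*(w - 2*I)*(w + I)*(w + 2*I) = w^4 + I*w^3 + 4*w^2 + 4*I*w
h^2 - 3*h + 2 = (h - 2)*(h - 1)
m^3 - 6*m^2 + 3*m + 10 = (m - 5)*(m - 2)*(m + 1)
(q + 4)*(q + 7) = q^2 + 11*q + 28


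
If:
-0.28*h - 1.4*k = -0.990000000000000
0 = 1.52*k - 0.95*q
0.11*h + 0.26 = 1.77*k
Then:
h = 2.14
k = 0.28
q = 0.45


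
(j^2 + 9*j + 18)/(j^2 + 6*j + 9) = (j + 6)/(j + 3)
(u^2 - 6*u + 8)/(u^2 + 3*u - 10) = (u - 4)/(u + 5)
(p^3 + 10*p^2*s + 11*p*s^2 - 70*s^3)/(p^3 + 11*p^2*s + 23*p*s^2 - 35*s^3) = (p - 2*s)/(p - s)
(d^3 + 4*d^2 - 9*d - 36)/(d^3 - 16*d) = (d^2 - 9)/(d*(d - 4))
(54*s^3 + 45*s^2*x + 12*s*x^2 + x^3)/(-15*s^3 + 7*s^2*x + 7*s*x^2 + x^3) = (18*s^2 + 9*s*x + x^2)/(-5*s^2 + 4*s*x + x^2)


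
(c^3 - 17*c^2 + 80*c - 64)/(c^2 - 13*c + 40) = (c^2 - 9*c + 8)/(c - 5)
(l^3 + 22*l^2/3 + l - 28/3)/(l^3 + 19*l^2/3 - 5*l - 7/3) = (3*l + 4)/(3*l + 1)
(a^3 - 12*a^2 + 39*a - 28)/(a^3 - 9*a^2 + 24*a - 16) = (a - 7)/(a - 4)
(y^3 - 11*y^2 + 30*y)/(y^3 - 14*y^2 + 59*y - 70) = y*(y - 6)/(y^2 - 9*y + 14)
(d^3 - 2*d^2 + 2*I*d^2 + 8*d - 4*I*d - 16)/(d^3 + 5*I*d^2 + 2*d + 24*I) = (d - 2)/(d + 3*I)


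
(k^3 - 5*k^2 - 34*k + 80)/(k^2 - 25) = (k^2 - 10*k + 16)/(k - 5)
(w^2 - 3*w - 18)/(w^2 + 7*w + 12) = (w - 6)/(w + 4)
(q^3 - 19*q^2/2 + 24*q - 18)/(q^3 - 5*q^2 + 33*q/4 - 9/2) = 2*(q - 6)/(2*q - 3)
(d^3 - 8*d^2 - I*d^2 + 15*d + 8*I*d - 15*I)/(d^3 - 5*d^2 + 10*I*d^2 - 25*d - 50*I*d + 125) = (d^2 - d*(3 + I) + 3*I)/(d^2 + 10*I*d - 25)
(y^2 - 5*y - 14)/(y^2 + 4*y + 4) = (y - 7)/(y + 2)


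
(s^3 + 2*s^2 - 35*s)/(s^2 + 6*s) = (s^2 + 2*s - 35)/(s + 6)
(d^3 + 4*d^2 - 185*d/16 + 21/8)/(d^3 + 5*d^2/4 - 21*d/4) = (4*d^2 + 23*d - 6)/(4*d*(d + 3))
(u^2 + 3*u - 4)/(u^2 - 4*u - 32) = (u - 1)/(u - 8)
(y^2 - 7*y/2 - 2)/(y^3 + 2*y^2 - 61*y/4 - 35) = 2*(2*y + 1)/(4*y^2 + 24*y + 35)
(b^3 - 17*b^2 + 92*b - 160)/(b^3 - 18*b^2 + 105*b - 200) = (b - 4)/(b - 5)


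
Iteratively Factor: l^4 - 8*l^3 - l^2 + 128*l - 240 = (l + 4)*(l^3 - 12*l^2 + 47*l - 60) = (l - 4)*(l + 4)*(l^2 - 8*l + 15) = (l - 4)*(l - 3)*(l + 4)*(l - 5)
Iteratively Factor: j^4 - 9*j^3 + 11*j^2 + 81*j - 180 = (j + 3)*(j^3 - 12*j^2 + 47*j - 60) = (j - 5)*(j + 3)*(j^2 - 7*j + 12) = (j - 5)*(j - 3)*(j + 3)*(j - 4)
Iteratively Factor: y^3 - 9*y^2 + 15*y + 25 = (y + 1)*(y^2 - 10*y + 25) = (y - 5)*(y + 1)*(y - 5)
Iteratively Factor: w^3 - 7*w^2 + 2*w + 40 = (w - 5)*(w^2 - 2*w - 8) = (w - 5)*(w + 2)*(w - 4)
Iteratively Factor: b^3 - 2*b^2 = (b)*(b^2 - 2*b) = b*(b - 2)*(b)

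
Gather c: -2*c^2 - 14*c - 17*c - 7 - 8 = -2*c^2 - 31*c - 15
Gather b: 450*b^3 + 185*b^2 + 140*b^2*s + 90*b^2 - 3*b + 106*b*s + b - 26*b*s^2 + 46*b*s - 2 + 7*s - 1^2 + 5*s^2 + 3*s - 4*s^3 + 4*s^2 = 450*b^3 + b^2*(140*s + 275) + b*(-26*s^2 + 152*s - 2) - 4*s^3 + 9*s^2 + 10*s - 3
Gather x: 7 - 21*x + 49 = 56 - 21*x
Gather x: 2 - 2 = 0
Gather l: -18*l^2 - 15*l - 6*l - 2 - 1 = -18*l^2 - 21*l - 3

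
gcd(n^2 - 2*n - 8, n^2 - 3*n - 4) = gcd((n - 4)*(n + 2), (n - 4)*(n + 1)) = n - 4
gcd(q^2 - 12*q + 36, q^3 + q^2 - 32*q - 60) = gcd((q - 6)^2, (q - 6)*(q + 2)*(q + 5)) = q - 6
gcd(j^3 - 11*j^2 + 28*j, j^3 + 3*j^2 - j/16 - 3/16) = 1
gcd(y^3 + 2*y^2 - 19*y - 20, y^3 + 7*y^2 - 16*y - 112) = y - 4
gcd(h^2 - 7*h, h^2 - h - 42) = h - 7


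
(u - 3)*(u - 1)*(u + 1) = u^3 - 3*u^2 - u + 3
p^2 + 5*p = p*(p + 5)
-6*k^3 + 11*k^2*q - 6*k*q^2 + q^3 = (-3*k + q)*(-2*k + q)*(-k + q)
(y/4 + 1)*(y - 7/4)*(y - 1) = y^3/4 + 5*y^2/16 - 37*y/16 + 7/4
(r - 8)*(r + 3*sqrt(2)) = r^2 - 8*r + 3*sqrt(2)*r - 24*sqrt(2)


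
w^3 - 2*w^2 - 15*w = w*(w - 5)*(w + 3)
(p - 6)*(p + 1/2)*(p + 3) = p^3 - 5*p^2/2 - 39*p/2 - 9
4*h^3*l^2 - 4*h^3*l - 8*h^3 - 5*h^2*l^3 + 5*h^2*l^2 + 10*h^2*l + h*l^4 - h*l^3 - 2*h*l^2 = (-4*h + l)*(-h + l)*(l - 2)*(h*l + h)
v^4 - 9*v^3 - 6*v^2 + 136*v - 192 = (v - 8)*(v - 3)*(v - 2)*(v + 4)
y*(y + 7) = y^2 + 7*y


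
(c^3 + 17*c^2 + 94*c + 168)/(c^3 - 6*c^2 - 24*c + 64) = (c^2 + 13*c + 42)/(c^2 - 10*c + 16)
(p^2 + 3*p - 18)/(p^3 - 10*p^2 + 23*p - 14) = (p^2 + 3*p - 18)/(p^3 - 10*p^2 + 23*p - 14)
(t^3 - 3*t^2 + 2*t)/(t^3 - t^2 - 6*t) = (-t^2 + 3*t - 2)/(-t^2 + t + 6)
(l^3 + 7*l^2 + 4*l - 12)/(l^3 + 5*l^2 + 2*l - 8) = (l + 6)/(l + 4)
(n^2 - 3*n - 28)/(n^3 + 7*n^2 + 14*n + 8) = (n - 7)/(n^2 + 3*n + 2)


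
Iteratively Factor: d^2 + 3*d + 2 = (d + 2)*(d + 1)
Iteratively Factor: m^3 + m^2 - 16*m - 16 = (m - 4)*(m^2 + 5*m + 4) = (m - 4)*(m + 1)*(m + 4)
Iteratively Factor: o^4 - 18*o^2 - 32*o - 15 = (o + 1)*(o^3 - o^2 - 17*o - 15) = (o + 1)*(o + 3)*(o^2 - 4*o - 5) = (o - 5)*(o + 1)*(o + 3)*(o + 1)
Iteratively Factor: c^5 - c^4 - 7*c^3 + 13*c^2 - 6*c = (c + 3)*(c^4 - 4*c^3 + 5*c^2 - 2*c) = (c - 1)*(c + 3)*(c^3 - 3*c^2 + 2*c) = (c - 1)^2*(c + 3)*(c^2 - 2*c) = (c - 2)*(c - 1)^2*(c + 3)*(c)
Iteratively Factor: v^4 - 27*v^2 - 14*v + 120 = (v + 4)*(v^3 - 4*v^2 - 11*v + 30) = (v - 5)*(v + 4)*(v^2 + v - 6) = (v - 5)*(v - 2)*(v + 4)*(v + 3)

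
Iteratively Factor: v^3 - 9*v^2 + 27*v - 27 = (v - 3)*(v^2 - 6*v + 9) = (v - 3)^2*(v - 3)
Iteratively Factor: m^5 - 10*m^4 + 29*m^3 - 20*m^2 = (m - 4)*(m^4 - 6*m^3 + 5*m^2) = (m - 4)*(m - 1)*(m^3 - 5*m^2) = (m - 5)*(m - 4)*(m - 1)*(m^2) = m*(m - 5)*(m - 4)*(m - 1)*(m)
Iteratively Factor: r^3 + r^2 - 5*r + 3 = (r - 1)*(r^2 + 2*r - 3) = (r - 1)^2*(r + 3)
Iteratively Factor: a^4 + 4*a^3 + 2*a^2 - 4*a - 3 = (a + 1)*(a^3 + 3*a^2 - a - 3) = (a - 1)*(a + 1)*(a^2 + 4*a + 3) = (a - 1)*(a + 1)^2*(a + 3)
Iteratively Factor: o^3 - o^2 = (o - 1)*(o^2) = o*(o - 1)*(o)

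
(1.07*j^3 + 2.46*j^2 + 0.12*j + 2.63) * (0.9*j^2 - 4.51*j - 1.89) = 0.963*j^5 - 2.6117*j^4 - 13.0089*j^3 - 2.8236*j^2 - 12.0881*j - 4.9707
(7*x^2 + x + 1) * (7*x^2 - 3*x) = 49*x^4 - 14*x^3 + 4*x^2 - 3*x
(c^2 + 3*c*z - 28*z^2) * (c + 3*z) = c^3 + 6*c^2*z - 19*c*z^2 - 84*z^3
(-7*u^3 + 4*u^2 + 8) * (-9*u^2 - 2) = 63*u^5 - 36*u^4 + 14*u^3 - 80*u^2 - 16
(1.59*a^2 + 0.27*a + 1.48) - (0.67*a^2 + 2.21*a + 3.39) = 0.92*a^2 - 1.94*a - 1.91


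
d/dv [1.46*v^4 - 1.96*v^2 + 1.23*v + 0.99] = 5.84*v^3 - 3.92*v + 1.23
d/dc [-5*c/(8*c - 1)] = 5/(8*c - 1)^2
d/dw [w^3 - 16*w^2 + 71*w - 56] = 3*w^2 - 32*w + 71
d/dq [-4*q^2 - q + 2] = -8*q - 1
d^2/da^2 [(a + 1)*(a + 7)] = 2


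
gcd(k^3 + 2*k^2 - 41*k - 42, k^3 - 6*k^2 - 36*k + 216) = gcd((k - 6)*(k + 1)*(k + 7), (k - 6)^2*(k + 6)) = k - 6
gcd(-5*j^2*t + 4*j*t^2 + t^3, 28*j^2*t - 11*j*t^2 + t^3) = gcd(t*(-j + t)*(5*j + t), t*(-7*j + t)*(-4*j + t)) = t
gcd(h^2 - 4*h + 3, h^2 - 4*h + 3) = h^2 - 4*h + 3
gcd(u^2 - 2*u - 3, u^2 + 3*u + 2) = u + 1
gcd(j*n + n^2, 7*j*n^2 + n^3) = n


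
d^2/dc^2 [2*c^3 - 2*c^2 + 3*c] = 12*c - 4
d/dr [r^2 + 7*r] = 2*r + 7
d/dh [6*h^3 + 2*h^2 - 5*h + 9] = 18*h^2 + 4*h - 5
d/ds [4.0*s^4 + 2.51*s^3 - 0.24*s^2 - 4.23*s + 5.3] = 16.0*s^3 + 7.53*s^2 - 0.48*s - 4.23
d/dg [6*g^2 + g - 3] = 12*g + 1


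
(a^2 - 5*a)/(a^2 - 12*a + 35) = a/(a - 7)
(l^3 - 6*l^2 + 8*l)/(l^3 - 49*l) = (l^2 - 6*l + 8)/(l^2 - 49)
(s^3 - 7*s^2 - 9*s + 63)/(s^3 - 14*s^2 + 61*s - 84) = (s + 3)/(s - 4)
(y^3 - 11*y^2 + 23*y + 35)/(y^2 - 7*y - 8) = (y^2 - 12*y + 35)/(y - 8)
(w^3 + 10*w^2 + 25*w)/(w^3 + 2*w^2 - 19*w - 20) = w*(w + 5)/(w^2 - 3*w - 4)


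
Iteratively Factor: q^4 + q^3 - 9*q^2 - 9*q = (q + 1)*(q^3 - 9*q) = (q + 1)*(q + 3)*(q^2 - 3*q) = q*(q + 1)*(q + 3)*(q - 3)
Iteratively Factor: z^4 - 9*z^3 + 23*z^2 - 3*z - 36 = (z + 1)*(z^3 - 10*z^2 + 33*z - 36) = (z - 3)*(z + 1)*(z^2 - 7*z + 12) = (z - 4)*(z - 3)*(z + 1)*(z - 3)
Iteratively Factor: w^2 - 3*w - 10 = (w - 5)*(w + 2)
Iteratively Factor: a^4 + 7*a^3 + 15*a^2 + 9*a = (a + 3)*(a^3 + 4*a^2 + 3*a) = (a + 1)*(a + 3)*(a^2 + 3*a) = (a + 1)*(a + 3)^2*(a)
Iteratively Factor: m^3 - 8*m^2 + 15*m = (m)*(m^2 - 8*m + 15) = m*(m - 5)*(m - 3)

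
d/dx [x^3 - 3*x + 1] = 3*x^2 - 3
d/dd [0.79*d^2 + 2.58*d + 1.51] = 1.58*d + 2.58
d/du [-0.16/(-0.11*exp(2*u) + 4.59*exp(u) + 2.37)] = (0.7344 - 0.0352*exp(u))*exp(u)/(-0.11*exp(2*u) + 4.59*exp(u) + 2.37)^2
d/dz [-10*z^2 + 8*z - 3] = 8 - 20*z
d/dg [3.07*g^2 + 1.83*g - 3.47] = 6.14*g + 1.83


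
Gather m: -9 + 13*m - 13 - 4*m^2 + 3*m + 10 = -4*m^2 + 16*m - 12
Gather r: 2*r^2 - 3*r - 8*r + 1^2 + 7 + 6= 2*r^2 - 11*r + 14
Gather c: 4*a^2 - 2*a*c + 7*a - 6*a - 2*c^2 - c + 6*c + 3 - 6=4*a^2 + a - 2*c^2 + c*(5 - 2*a) - 3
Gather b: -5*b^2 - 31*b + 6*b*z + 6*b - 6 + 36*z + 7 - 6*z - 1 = -5*b^2 + b*(6*z - 25) + 30*z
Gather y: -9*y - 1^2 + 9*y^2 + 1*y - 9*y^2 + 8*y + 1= 0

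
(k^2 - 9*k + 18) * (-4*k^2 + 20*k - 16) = -4*k^4 + 56*k^3 - 268*k^2 + 504*k - 288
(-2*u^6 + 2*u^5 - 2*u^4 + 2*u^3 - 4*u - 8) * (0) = 0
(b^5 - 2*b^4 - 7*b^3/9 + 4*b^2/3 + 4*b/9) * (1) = b^5 - 2*b^4 - 7*b^3/9 + 4*b^2/3 + 4*b/9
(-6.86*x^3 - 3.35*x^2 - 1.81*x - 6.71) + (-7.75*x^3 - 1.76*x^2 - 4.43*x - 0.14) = -14.61*x^3 - 5.11*x^2 - 6.24*x - 6.85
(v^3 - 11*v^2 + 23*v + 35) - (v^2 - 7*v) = v^3 - 12*v^2 + 30*v + 35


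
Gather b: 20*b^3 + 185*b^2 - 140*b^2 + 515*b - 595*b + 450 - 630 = 20*b^3 + 45*b^2 - 80*b - 180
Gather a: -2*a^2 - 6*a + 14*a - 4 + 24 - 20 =-2*a^2 + 8*a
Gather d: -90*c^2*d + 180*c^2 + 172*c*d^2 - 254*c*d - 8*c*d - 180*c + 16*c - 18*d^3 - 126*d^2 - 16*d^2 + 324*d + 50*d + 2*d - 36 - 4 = 180*c^2 - 164*c - 18*d^3 + d^2*(172*c - 142) + d*(-90*c^2 - 262*c + 376) - 40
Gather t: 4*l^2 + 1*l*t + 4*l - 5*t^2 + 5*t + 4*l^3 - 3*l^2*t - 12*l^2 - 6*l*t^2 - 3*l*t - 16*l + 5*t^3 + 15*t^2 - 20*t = 4*l^3 - 8*l^2 - 12*l + 5*t^3 + t^2*(10 - 6*l) + t*(-3*l^2 - 2*l - 15)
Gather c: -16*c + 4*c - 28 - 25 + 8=-12*c - 45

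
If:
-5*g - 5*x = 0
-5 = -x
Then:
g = -5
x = 5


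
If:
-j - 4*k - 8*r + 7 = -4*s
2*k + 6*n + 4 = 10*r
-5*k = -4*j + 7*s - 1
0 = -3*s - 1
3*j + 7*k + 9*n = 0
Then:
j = 275/201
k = 118/67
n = -367/201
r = -23/67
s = -1/3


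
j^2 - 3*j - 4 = (j - 4)*(j + 1)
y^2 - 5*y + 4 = (y - 4)*(y - 1)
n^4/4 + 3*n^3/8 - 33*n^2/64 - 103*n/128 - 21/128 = (n/4 + 1/4)*(n - 3/2)*(n + 1/4)*(n + 7/4)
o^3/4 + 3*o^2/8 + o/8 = o*(o/4 + 1/4)*(o + 1/2)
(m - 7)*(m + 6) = m^2 - m - 42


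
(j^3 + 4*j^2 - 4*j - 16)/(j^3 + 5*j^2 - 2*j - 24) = (j + 2)/(j + 3)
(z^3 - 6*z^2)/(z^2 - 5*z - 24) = z^2*(6 - z)/(-z^2 + 5*z + 24)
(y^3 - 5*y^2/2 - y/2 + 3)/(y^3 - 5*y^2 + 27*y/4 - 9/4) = 2*(y^2 - y - 2)/(2*y^2 - 7*y + 3)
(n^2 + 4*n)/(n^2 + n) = (n + 4)/(n + 1)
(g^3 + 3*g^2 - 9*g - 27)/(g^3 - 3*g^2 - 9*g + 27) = (g + 3)/(g - 3)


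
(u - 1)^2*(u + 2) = u^3 - 3*u + 2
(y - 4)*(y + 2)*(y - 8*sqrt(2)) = y^3 - 8*sqrt(2)*y^2 - 2*y^2 - 8*y + 16*sqrt(2)*y + 64*sqrt(2)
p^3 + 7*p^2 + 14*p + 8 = (p + 1)*(p + 2)*(p + 4)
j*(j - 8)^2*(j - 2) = j^4 - 18*j^3 + 96*j^2 - 128*j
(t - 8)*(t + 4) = t^2 - 4*t - 32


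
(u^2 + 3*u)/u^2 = (u + 3)/u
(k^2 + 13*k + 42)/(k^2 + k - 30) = (k + 7)/(k - 5)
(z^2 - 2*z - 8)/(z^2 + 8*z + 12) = (z - 4)/(z + 6)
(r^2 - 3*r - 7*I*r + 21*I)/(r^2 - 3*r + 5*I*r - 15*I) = (r - 7*I)/(r + 5*I)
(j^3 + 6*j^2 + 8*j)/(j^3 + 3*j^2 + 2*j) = (j + 4)/(j + 1)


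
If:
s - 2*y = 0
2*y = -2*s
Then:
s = 0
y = 0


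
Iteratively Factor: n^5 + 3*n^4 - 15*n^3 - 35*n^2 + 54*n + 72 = (n + 4)*(n^4 - n^3 - 11*n^2 + 9*n + 18) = (n - 2)*(n + 4)*(n^3 + n^2 - 9*n - 9) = (n - 2)*(n + 3)*(n + 4)*(n^2 - 2*n - 3) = (n - 2)*(n + 1)*(n + 3)*(n + 4)*(n - 3)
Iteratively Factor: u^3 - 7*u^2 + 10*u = (u - 5)*(u^2 - 2*u) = u*(u - 5)*(u - 2)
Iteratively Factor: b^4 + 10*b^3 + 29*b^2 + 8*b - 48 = (b + 3)*(b^3 + 7*b^2 + 8*b - 16) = (b + 3)*(b + 4)*(b^2 + 3*b - 4) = (b - 1)*(b + 3)*(b + 4)*(b + 4)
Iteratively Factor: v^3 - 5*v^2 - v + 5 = (v + 1)*(v^2 - 6*v + 5) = (v - 5)*(v + 1)*(v - 1)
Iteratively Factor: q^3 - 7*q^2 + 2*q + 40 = (q - 5)*(q^2 - 2*q - 8) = (q - 5)*(q - 4)*(q + 2)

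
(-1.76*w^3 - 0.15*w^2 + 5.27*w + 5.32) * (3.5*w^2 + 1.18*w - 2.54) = -6.16*w^5 - 2.6018*w^4 + 22.7384*w^3 + 25.2196*w^2 - 7.1082*w - 13.5128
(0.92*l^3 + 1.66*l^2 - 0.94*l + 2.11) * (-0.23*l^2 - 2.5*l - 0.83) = -0.2116*l^5 - 2.6818*l^4 - 4.6974*l^3 + 0.4869*l^2 - 4.4948*l - 1.7513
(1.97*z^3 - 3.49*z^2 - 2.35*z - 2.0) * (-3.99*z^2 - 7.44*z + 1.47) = -7.8603*z^5 - 0.731699999999998*z^4 + 38.238*z^3 + 20.3337*z^2 + 11.4255*z - 2.94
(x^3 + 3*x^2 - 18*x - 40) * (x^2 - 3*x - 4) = x^5 - 31*x^3 + 2*x^2 + 192*x + 160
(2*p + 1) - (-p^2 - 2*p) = p^2 + 4*p + 1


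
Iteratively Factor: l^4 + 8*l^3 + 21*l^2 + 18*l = (l + 3)*(l^3 + 5*l^2 + 6*l) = l*(l + 3)*(l^2 + 5*l + 6) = l*(l + 3)^2*(l + 2)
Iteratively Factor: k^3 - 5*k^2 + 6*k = (k - 2)*(k^2 - 3*k) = k*(k - 2)*(k - 3)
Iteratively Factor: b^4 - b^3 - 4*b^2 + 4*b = (b - 1)*(b^3 - 4*b) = (b - 2)*(b - 1)*(b^2 + 2*b) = b*(b - 2)*(b - 1)*(b + 2)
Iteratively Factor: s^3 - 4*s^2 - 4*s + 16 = (s + 2)*(s^2 - 6*s + 8) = (s - 4)*(s + 2)*(s - 2)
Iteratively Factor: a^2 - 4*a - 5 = (a - 5)*(a + 1)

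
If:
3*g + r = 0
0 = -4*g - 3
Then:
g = -3/4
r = 9/4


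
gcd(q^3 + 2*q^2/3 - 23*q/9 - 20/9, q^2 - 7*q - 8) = q + 1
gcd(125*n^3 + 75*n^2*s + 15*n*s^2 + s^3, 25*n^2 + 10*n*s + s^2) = 25*n^2 + 10*n*s + s^2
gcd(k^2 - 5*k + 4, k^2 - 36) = 1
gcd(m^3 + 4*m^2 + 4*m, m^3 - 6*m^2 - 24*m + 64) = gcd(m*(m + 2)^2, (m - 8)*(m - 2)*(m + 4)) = 1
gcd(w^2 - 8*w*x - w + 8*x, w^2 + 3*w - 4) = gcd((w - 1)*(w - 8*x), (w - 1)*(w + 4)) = w - 1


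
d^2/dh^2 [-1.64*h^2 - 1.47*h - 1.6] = -3.28000000000000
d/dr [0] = 0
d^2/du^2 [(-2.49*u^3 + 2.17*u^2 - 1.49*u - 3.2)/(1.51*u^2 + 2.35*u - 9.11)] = (1.4210854715202e-14*u^4 - 118.202616*u^3 + 455.169492*u^2 - 1431.012708*u + 173.005344)/(3.442951*u^6 + 16.074705*u^5 - 37.298208*u^4 - 180.983135*u^3 + 225.024288*u^2 + 585.094305*u - 756.058031)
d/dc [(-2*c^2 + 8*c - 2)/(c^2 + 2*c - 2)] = 12*(-c^2 + c - 1)/(c^4 + 4*c^3 - 8*c + 4)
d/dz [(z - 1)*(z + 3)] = 2*z + 2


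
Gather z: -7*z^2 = -7*z^2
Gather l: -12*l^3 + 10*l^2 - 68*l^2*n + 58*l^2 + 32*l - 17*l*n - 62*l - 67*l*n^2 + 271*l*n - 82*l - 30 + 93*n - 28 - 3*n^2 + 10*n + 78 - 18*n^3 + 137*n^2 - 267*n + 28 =-12*l^3 + l^2*(68 - 68*n) + l*(-67*n^2 + 254*n - 112) - 18*n^3 + 134*n^2 - 164*n + 48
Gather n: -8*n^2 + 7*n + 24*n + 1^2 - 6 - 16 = -8*n^2 + 31*n - 21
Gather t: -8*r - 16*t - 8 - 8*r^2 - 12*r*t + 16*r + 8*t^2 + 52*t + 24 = -8*r^2 + 8*r + 8*t^2 + t*(36 - 12*r) + 16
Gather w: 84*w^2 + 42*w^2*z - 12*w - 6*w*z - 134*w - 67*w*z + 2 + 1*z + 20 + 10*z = w^2*(42*z + 84) + w*(-73*z - 146) + 11*z + 22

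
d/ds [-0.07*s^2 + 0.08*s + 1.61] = 0.08 - 0.14*s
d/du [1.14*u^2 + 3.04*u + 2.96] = 2.28*u + 3.04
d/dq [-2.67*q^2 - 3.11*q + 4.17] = -5.34*q - 3.11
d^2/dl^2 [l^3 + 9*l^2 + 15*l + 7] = 6*l + 18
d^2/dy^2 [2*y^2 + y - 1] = 4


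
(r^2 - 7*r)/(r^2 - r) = (r - 7)/(r - 1)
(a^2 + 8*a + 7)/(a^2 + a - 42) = (a + 1)/(a - 6)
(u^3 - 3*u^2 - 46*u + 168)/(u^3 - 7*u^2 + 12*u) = (u^2 + u - 42)/(u*(u - 3))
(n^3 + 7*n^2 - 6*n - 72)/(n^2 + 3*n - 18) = n + 4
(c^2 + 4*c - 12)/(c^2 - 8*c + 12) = (c + 6)/(c - 6)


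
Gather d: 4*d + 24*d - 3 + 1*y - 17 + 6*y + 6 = 28*d + 7*y - 14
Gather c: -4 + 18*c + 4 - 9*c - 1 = 9*c - 1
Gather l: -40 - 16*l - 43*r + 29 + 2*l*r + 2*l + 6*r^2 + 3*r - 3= l*(2*r - 14) + 6*r^2 - 40*r - 14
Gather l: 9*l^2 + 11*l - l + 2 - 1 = 9*l^2 + 10*l + 1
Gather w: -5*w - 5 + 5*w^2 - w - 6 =5*w^2 - 6*w - 11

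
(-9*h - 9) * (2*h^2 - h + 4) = -18*h^3 - 9*h^2 - 27*h - 36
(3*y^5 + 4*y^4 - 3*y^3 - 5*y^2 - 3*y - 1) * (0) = 0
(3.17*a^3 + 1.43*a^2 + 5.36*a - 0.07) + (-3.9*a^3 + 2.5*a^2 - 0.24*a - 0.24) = -0.73*a^3 + 3.93*a^2 + 5.12*a - 0.31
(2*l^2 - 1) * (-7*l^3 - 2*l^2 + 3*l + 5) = -14*l^5 - 4*l^4 + 13*l^3 + 12*l^2 - 3*l - 5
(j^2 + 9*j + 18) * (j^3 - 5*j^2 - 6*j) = j^5 + 4*j^4 - 33*j^3 - 144*j^2 - 108*j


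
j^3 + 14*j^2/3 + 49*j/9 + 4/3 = (j + 1/3)*(j + 4/3)*(j + 3)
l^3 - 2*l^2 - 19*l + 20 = (l - 5)*(l - 1)*(l + 4)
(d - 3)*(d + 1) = d^2 - 2*d - 3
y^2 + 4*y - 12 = (y - 2)*(y + 6)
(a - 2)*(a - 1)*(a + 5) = a^3 + 2*a^2 - 13*a + 10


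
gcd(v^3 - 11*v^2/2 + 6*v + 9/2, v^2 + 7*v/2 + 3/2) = v + 1/2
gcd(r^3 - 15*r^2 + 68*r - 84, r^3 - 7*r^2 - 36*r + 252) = r^2 - 13*r + 42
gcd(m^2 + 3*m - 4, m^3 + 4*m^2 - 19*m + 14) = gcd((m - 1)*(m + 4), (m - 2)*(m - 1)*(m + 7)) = m - 1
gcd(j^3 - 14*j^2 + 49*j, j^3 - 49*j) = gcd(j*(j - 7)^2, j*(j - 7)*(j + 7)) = j^2 - 7*j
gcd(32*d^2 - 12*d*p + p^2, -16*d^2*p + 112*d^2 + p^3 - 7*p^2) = -4*d + p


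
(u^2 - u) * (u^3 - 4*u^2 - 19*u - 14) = u^5 - 5*u^4 - 15*u^3 + 5*u^2 + 14*u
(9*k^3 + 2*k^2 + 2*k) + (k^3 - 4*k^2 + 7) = 10*k^3 - 2*k^2 + 2*k + 7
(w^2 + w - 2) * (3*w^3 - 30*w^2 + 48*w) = 3*w^5 - 27*w^4 + 12*w^3 + 108*w^2 - 96*w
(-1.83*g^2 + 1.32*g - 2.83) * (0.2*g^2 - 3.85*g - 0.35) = -0.366*g^4 + 7.3095*g^3 - 5.0075*g^2 + 10.4335*g + 0.9905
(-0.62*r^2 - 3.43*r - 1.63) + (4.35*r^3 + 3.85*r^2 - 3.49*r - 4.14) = 4.35*r^3 + 3.23*r^2 - 6.92*r - 5.77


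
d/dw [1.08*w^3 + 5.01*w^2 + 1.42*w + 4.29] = 3.24*w^2 + 10.02*w + 1.42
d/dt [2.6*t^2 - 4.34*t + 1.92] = 5.2*t - 4.34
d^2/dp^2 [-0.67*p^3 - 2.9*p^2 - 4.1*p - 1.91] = -4.02*p - 5.8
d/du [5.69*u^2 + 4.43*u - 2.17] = 11.38*u + 4.43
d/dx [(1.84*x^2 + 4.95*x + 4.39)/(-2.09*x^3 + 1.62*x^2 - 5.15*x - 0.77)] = (3.8456*x^4 + 20.691*x^3 + 10.0303*x^2 - 17.0572*x + 18.797)/(4.3681*x^6 - 6.7716*x^5 + 24.1514*x^4 - 13.4674*x^3 + 24.0277*x^2 + 7.931*x + 0.5929)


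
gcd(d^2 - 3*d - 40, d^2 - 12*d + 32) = d - 8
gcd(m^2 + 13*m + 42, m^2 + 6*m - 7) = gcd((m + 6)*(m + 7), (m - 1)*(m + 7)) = m + 7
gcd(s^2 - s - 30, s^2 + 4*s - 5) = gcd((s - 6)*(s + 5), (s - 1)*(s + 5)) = s + 5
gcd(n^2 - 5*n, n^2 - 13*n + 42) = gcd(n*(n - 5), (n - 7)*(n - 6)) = 1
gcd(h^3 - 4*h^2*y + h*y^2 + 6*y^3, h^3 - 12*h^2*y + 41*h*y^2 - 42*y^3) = h^2 - 5*h*y + 6*y^2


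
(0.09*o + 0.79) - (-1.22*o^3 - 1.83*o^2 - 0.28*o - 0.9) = 1.22*o^3 + 1.83*o^2 + 0.37*o + 1.69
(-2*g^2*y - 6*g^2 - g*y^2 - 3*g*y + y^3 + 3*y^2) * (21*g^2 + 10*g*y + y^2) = -42*g^4*y - 126*g^4 - 41*g^3*y^2 - 123*g^3*y + 9*g^2*y^3 + 27*g^2*y^2 + 9*g*y^4 + 27*g*y^3 + y^5 + 3*y^4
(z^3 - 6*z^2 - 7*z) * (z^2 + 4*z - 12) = z^5 - 2*z^4 - 43*z^3 + 44*z^2 + 84*z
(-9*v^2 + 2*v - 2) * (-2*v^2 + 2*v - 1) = 18*v^4 - 22*v^3 + 17*v^2 - 6*v + 2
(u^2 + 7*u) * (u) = u^3 + 7*u^2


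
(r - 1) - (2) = r - 3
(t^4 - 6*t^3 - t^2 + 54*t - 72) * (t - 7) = t^5 - 13*t^4 + 41*t^3 + 61*t^2 - 450*t + 504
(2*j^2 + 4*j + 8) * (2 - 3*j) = -6*j^3 - 8*j^2 - 16*j + 16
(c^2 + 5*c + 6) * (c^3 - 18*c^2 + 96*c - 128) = c^5 - 13*c^4 + 12*c^3 + 244*c^2 - 64*c - 768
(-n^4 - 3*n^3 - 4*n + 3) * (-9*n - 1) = 9*n^5 + 28*n^4 + 3*n^3 + 36*n^2 - 23*n - 3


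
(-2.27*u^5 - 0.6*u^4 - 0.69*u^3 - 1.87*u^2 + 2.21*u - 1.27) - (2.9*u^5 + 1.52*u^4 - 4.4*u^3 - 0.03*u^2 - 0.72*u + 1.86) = -5.17*u^5 - 2.12*u^4 + 3.71*u^3 - 1.84*u^2 + 2.93*u - 3.13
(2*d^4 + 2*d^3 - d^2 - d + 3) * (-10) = -20*d^4 - 20*d^3 + 10*d^2 + 10*d - 30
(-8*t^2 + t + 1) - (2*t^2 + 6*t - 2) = -10*t^2 - 5*t + 3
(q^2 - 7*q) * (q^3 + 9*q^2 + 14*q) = q^5 + 2*q^4 - 49*q^3 - 98*q^2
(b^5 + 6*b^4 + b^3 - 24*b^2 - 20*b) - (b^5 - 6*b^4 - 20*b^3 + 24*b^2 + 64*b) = 12*b^4 + 21*b^3 - 48*b^2 - 84*b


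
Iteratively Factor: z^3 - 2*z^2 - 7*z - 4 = (z - 4)*(z^2 + 2*z + 1) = (z - 4)*(z + 1)*(z + 1)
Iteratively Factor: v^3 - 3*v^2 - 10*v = (v + 2)*(v^2 - 5*v) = v*(v + 2)*(v - 5)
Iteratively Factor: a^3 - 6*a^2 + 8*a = (a)*(a^2 - 6*a + 8) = a*(a - 2)*(a - 4)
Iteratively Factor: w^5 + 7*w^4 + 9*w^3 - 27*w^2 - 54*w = (w + 3)*(w^4 + 4*w^3 - 3*w^2 - 18*w) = (w + 3)^2*(w^3 + w^2 - 6*w) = (w + 3)^3*(w^2 - 2*w) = w*(w + 3)^3*(w - 2)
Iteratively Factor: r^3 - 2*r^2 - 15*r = (r - 5)*(r^2 + 3*r) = r*(r - 5)*(r + 3)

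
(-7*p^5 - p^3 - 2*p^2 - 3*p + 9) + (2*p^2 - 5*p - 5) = -7*p^5 - p^3 - 8*p + 4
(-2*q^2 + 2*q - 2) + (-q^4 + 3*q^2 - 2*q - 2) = -q^4 + q^2 - 4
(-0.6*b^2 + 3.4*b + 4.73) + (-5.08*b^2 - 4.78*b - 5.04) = -5.68*b^2 - 1.38*b - 0.31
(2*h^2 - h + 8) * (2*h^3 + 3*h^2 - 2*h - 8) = 4*h^5 + 4*h^4 + 9*h^3 + 10*h^2 - 8*h - 64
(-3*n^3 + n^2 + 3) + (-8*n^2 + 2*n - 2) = -3*n^3 - 7*n^2 + 2*n + 1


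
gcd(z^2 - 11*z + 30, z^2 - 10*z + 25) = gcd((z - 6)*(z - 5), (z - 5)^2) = z - 5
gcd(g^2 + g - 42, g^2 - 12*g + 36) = g - 6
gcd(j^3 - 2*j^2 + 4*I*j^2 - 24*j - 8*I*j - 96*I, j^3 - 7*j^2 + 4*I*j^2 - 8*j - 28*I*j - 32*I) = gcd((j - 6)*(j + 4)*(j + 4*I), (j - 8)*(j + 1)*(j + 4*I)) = j + 4*I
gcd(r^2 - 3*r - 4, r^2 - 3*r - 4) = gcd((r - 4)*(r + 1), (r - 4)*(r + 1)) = r^2 - 3*r - 4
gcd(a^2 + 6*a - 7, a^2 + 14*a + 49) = a + 7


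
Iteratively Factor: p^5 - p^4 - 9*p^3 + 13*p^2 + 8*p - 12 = (p + 1)*(p^4 - 2*p^3 - 7*p^2 + 20*p - 12) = (p + 1)*(p + 3)*(p^3 - 5*p^2 + 8*p - 4) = (p - 2)*(p + 1)*(p + 3)*(p^2 - 3*p + 2) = (p - 2)*(p - 1)*(p + 1)*(p + 3)*(p - 2)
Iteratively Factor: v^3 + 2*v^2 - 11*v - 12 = (v + 4)*(v^2 - 2*v - 3) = (v - 3)*(v + 4)*(v + 1)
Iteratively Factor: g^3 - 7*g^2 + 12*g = (g)*(g^2 - 7*g + 12) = g*(g - 4)*(g - 3)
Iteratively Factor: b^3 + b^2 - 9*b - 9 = (b - 3)*(b^2 + 4*b + 3) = (b - 3)*(b + 3)*(b + 1)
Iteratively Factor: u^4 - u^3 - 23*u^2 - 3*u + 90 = (u + 3)*(u^3 - 4*u^2 - 11*u + 30) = (u - 2)*(u + 3)*(u^2 - 2*u - 15) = (u - 5)*(u - 2)*(u + 3)*(u + 3)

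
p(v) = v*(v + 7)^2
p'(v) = v*(2*v + 14) + (v + 7)^2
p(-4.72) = -24.54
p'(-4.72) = -16.32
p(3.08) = 312.95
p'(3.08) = 163.70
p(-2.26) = -50.78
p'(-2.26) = 1.04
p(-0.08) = -3.83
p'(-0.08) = 46.78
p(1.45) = 103.53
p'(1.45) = 95.91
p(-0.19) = -8.81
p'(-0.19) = 43.79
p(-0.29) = -13.06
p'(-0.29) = 41.13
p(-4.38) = -30.07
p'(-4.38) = -16.09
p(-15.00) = -960.00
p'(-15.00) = 304.00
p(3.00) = 300.00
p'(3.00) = 160.00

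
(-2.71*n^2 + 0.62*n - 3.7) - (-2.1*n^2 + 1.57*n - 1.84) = -0.61*n^2 - 0.95*n - 1.86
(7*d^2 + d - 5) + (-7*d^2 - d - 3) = -8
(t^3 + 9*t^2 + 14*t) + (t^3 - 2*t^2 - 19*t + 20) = 2*t^3 + 7*t^2 - 5*t + 20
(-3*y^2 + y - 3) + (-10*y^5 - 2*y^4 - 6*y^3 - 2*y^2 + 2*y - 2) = -10*y^5 - 2*y^4 - 6*y^3 - 5*y^2 + 3*y - 5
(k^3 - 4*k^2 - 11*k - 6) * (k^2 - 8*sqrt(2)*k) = k^5 - 8*sqrt(2)*k^4 - 4*k^4 - 11*k^3 + 32*sqrt(2)*k^3 - 6*k^2 + 88*sqrt(2)*k^2 + 48*sqrt(2)*k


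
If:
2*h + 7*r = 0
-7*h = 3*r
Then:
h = 0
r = 0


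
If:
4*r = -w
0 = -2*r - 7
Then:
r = -7/2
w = 14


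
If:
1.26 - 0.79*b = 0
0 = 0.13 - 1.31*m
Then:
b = 1.59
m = 0.10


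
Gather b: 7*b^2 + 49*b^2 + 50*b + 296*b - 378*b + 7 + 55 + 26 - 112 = 56*b^2 - 32*b - 24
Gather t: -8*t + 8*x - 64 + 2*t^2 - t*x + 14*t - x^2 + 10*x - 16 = 2*t^2 + t*(6 - x) - x^2 + 18*x - 80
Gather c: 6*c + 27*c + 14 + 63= 33*c + 77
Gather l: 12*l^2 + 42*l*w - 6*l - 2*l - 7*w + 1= 12*l^2 + l*(42*w - 8) - 7*w + 1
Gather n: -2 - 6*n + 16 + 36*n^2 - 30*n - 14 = 36*n^2 - 36*n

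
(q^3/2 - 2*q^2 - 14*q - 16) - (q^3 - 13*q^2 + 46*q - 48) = -q^3/2 + 11*q^2 - 60*q + 32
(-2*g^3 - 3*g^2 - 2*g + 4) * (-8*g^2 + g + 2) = 16*g^5 + 22*g^4 + 9*g^3 - 40*g^2 + 8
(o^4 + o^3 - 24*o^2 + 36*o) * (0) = 0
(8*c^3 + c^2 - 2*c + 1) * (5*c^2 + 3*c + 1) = 40*c^5 + 29*c^4 + c^3 + c + 1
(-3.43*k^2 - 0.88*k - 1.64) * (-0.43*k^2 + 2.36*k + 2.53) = 1.4749*k^4 - 7.7164*k^3 - 10.0495*k^2 - 6.0968*k - 4.1492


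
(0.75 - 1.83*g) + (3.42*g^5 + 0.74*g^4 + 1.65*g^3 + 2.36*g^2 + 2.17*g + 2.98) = 3.42*g^5 + 0.74*g^4 + 1.65*g^3 + 2.36*g^2 + 0.34*g + 3.73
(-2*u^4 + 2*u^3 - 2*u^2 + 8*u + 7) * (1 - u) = 2*u^5 - 4*u^4 + 4*u^3 - 10*u^2 + u + 7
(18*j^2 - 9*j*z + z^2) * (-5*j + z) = -90*j^3 + 63*j^2*z - 14*j*z^2 + z^3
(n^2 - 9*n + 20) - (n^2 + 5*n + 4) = 16 - 14*n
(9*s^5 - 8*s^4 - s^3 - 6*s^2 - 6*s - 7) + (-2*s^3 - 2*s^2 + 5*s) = 9*s^5 - 8*s^4 - 3*s^3 - 8*s^2 - s - 7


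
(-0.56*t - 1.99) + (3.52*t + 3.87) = 2.96*t + 1.88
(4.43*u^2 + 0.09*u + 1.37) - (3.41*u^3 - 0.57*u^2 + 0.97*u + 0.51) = -3.41*u^3 + 5.0*u^2 - 0.88*u + 0.86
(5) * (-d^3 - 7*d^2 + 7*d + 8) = -5*d^3 - 35*d^2 + 35*d + 40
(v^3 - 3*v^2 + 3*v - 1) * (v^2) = v^5 - 3*v^4 + 3*v^3 - v^2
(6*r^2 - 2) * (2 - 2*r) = -12*r^3 + 12*r^2 + 4*r - 4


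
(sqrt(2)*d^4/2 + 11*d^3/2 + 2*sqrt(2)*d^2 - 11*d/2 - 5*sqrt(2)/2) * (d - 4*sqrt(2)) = sqrt(2)*d^5/2 + 3*d^4/2 - 20*sqrt(2)*d^3 - 43*d^2/2 + 39*sqrt(2)*d/2 + 20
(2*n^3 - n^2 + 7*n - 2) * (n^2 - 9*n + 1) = 2*n^5 - 19*n^4 + 18*n^3 - 66*n^2 + 25*n - 2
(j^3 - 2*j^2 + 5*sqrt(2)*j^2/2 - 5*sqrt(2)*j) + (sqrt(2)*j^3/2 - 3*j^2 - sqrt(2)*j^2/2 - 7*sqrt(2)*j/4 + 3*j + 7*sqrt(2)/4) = sqrt(2)*j^3/2 + j^3 - 5*j^2 + 2*sqrt(2)*j^2 - 27*sqrt(2)*j/4 + 3*j + 7*sqrt(2)/4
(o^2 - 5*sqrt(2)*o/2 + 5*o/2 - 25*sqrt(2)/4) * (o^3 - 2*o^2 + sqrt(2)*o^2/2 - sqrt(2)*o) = o^5 - 2*sqrt(2)*o^4 + o^4/2 - 15*o^3/2 - sqrt(2)*o^3 - 5*o^2/4 + 10*sqrt(2)*o^2 + 25*o/2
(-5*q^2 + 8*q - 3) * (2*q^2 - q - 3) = -10*q^4 + 21*q^3 + q^2 - 21*q + 9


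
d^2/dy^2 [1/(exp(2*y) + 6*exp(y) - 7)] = 2*(4*(exp(y) + 3)^2*exp(y) - (2*exp(y) + 3)*(exp(2*y) + 6*exp(y) - 7))*exp(y)/(exp(2*y) + 6*exp(y) - 7)^3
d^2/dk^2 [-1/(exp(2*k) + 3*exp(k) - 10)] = (-2*(2*exp(k) + 3)^2*exp(k) + (4*exp(k) + 3)*(exp(2*k) + 3*exp(k) - 10))*exp(k)/(exp(2*k) + 3*exp(k) - 10)^3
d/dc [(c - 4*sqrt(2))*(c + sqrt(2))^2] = 3*c^2 - 4*sqrt(2)*c - 14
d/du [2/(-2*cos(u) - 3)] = -4*sin(u)/(2*cos(u) + 3)^2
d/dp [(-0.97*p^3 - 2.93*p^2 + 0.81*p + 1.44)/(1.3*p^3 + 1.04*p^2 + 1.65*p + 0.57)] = (2.8002*p^4 - 5.307*p^3 - 12.9516*p^2 - 6.3354*p - 1.9143)/(1.69*p^6 + 2.704*p^5 + 5.3716*p^4 + 4.914*p^3 + 3.9081*p^2 + 1.881*p + 0.3249)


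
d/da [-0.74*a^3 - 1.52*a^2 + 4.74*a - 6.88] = -2.22*a^2 - 3.04*a + 4.74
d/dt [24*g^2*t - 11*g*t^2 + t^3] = 24*g^2 - 22*g*t + 3*t^2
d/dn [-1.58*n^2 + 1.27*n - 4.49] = 1.27 - 3.16*n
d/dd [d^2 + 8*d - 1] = 2*d + 8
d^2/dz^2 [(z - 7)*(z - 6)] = 2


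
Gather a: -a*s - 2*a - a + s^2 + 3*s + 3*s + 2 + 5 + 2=a*(-s - 3) + s^2 + 6*s + 9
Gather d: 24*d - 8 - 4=24*d - 12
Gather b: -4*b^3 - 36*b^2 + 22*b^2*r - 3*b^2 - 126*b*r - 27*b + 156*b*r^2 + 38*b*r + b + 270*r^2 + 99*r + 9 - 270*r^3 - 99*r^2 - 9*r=-4*b^3 + b^2*(22*r - 39) + b*(156*r^2 - 88*r - 26) - 270*r^3 + 171*r^2 + 90*r + 9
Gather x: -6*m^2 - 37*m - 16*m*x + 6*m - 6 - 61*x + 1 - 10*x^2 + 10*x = -6*m^2 - 31*m - 10*x^2 + x*(-16*m - 51) - 5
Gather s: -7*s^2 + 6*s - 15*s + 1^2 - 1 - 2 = -7*s^2 - 9*s - 2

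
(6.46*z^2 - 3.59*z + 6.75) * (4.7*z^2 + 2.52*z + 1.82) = 30.362*z^4 - 0.593800000000002*z^3 + 34.4354*z^2 + 10.4762*z + 12.285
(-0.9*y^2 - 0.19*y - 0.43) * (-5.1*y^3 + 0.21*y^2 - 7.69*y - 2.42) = 4.59*y^5 + 0.78*y^4 + 9.0741*y^3 + 3.5488*y^2 + 3.7665*y + 1.0406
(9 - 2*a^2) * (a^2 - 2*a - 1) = -2*a^4 + 4*a^3 + 11*a^2 - 18*a - 9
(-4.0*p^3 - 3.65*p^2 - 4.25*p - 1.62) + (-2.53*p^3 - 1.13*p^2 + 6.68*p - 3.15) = -6.53*p^3 - 4.78*p^2 + 2.43*p - 4.77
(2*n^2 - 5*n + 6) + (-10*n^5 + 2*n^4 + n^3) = -10*n^5 + 2*n^4 + n^3 + 2*n^2 - 5*n + 6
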